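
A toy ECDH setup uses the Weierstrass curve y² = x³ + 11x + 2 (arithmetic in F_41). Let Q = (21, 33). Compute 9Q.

Double-and-add on 9 = (1001)₂. Start with Q = (21, 33) for the leading 1-bit.
double: tangent at (21, 33): λ = (3·21² + 11)/(2·33) ≡ 22/25. 25⁻¹ ≡ 23 (mod 41) since 25·23 = 575 ≡ 1, so λ ≡ 22·23 ≡ 14.
  x = λ² - 21 - 21 = 196 - 42 ≡ 31; y = λ·(21 - 31) - 33 ≡ 32. → (31, 32)
double: tangent at (31, 32): λ = (3·31² + 11)/(2·32) ≡ 24/23. 23⁻¹ ≡ 25 (mod 41), so λ ≡ 24·25 ≡ 26.
  x = λ² - 31 - 31 = 676 - 62 ≡ 40; y = λ·(31 - 40) - 32 ≡ 21. → (40, 21)
double: tangent at (40, 21): λ = (3·40² + 11)/(2·21) ≡ 14/1. 1⁻¹ ≡ 1 (mod 41) since 1·1 = 1 ≡ 1, so λ ≡ 14·1 ≡ 14.
  x = λ² - 40 - 40 = 196 - 80 ≡ 34; y = λ·(40 - 34) - 21 ≡ 22. → (34, 22)
add Q: (34, 22) + (21, 33). λ = (33 - 22)/(21 - 34) ≡ 11/28 mod 41. 28⁻¹ ≡ 22 (mod 41) since 28·22 = 616 ≡ 1, so λ ≡ 37.
  x = λ² - 34 - 21 = 1369 - 55 ≡ 2; y = λ·(34 - 2) - 22 ≡ 14. → (2, 14)

(2, 14)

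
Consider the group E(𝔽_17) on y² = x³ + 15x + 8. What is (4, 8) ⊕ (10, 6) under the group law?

(4, 8) + (10, 6). λ = (6 - 8)/(10 - 4) ≡ 15/6 mod 17. 6⁻¹ ≡ 3 (mod 17), so λ ≡ 11.
  x = λ² - 4 - 10 = 121 - 14 ≡ 5; y = λ·(4 - 5) - 8 ≡ 15. → (5, 15)

(5, 15)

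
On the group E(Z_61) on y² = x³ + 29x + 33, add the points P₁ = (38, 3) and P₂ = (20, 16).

(44, 42)

(38, 3) + (20, 16). λ = (16 - 3)/(20 - 38) ≡ 13/43 mod 61. 43⁻¹ ≡ 44 (mod 61), so λ ≡ 23.
  x = λ² - 38 - 20 = 529 - 58 ≡ 44; y = λ·(38 - 44) - 3 ≡ 42. → (44, 42)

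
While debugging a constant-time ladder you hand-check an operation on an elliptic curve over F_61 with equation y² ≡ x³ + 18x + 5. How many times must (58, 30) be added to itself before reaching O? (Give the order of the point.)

2P: tangent at (58, 30): λ = (3·58² + 18)/(2·30) ≡ 45/60. 60⁻¹ ≡ 60 (mod 61), so λ ≡ 45·60 ≡ 16.
  x = λ² - 58 - 58 = 256 - 116 ≡ 18; y = λ·(58 - 18) - 30 ≡ 0. → (18, 0)
3P: (18, 0) + (58, 30). λ = (30 - 0)/(58 - 18) ≡ 30/40 mod 61. 40⁻¹ ≡ 29 (mod 61) since 40·29 = 1160 ≡ 1, so λ ≡ 16.
  x = λ² - 18 - 58 = 256 - 76 ≡ 58; y = λ·(18 - 58) - 0 ≡ 31. → (58, 31)
4P: (58, 31) + (58, 30): same x and y₁ ≡ -y₂, so the sum is O.
4P = O, so the order is 4.

4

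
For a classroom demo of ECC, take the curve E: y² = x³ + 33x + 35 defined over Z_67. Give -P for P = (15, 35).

-(15, 35) = (15, -35 mod 67) = (15, 32).

(15, 32)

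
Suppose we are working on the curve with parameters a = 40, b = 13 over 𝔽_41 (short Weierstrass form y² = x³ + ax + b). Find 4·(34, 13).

Write Q = (34, 13).
Double-and-add on 4 = (100)₂. Start with Q = (34, 13) for the leading 1-bit.
double: tangent at (34, 13): λ = (3·34² + 40)/(2·13) ≡ 23/26. 26⁻¹ ≡ 30 (mod 41) since 26·30 = 780 ≡ 1, so λ ≡ 23·30 ≡ 34.
  x = λ² - 34 - 34 = 1156 - 68 ≡ 22; y = λ·(34 - 22) - 13 ≡ 26. → (22, 26)
double: tangent at (22, 26): λ = (3·22² + 40)/(2·26) ≡ 16/11. 11⁻¹ ≡ 15 (mod 41) since 11·15 = 165 ≡ 1, so λ ≡ 16·15 ≡ 35.
  x = λ² - 22 - 22 = 1225 - 44 ≡ 33; y = λ·(22 - 33) - 26 ≡ 40. → (33, 40)

(33, 40)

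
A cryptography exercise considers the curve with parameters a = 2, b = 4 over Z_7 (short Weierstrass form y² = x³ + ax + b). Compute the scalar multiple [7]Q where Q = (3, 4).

(2, 4)

Repeated addition: build up to 7Q.
2Q: tangent at (3, 4): λ = (3·3² + 2)/(2·4) ≡ 1/1. 1⁻¹ ≡ 1 (mod 7), so λ ≡ 1·1 ≡ 1.
  x = λ² - 3 - 3 = 1 - 6 ≡ 2; y = λ·(3 - 2) - 4 ≡ 4. → (2, 4)
3Q: (2, 4) + (3, 4). λ = (4 - 4)/(3 - 2) ≡ 0/1 mod 7. 1⁻¹ ≡ 1 (mod 7), so λ ≡ 0.
  x = λ² - 2 - 3 = 0 - 5 ≡ 2; y = λ·(2 - 2) - 4 ≡ 3. → (2, 3)
4Q: (2, 3) + (3, 4). λ = (4 - 3)/(3 - 2) ≡ 1/1 mod 7. 1⁻¹ ≡ 1 (mod 7) since 1·1 = 1 ≡ 1, so λ ≡ 1.
  x = λ² - 2 - 3 = 1 - 5 ≡ 3; y = λ·(2 - 3) - 3 ≡ 3. → (3, 3)
5Q: (3, 3) + (3, 4): same x and y₁ ≡ -y₂, so the sum is ∞.
6Q: ∞ + (3, 4) = (3, 4) (identity).
7Q: tangent at (3, 4): λ = (3·3² + 2)/(2·4) ≡ 1/1. 1⁻¹ ≡ 1 (mod 7) since 1·1 = 1 ≡ 1, so λ ≡ 1·1 ≡ 1.
  x = λ² - 3 - 3 = 1 - 6 ≡ 2; y = λ·(3 - 2) - 4 ≡ 4. → (2, 4)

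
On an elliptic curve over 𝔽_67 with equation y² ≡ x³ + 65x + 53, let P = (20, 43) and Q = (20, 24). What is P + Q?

The two points share x = 20 and their y-coordinates satisfy 43 + 24 ≡ 0 (mod 67), so they are inverses. Their sum is 𝒪.

O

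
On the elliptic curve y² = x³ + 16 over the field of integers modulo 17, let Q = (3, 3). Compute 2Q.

tangent at (3, 3): λ = (3·3² + 0)/(2·3) ≡ 10/6. 6⁻¹ ≡ 3 (mod 17), so λ ≡ 10·3 ≡ 13.
  x = λ² - 3 - 3 = 169 - 6 ≡ 10; y = λ·(3 - 10) - 3 ≡ 8. → (10, 8)

(10, 8)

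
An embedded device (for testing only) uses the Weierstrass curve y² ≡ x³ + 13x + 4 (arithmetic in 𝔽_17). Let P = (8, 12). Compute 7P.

Double-and-add on 7 = (111)₂. Start with P = (8, 12) for the leading 1-bit.
double: tangent at (8, 12): λ = (3·8² + 13)/(2·12) ≡ 1/7. 7⁻¹ ≡ 5 (mod 17) since 7·5 = 35 ≡ 1, so λ ≡ 1·5 ≡ 5.
  x = λ² - 8 - 8 = 25 - 16 ≡ 9; y = λ·(8 - 9) - 12 ≡ 0. → (9, 0)
add P: (9, 0) + (8, 12). λ = (12 - 0)/(8 - 9) ≡ 12/16 mod 17. 16⁻¹ ≡ 16 (mod 17), so λ ≡ 5.
  x = λ² - 9 - 8 = 25 - 17 ≡ 8; y = λ·(9 - 8) - 0 ≡ 5. → (8, 5)
double: tangent at (8, 5): λ = (3·8² + 13)/(2·5) ≡ 1/10. 10⁻¹ ≡ 12 (mod 17), so λ ≡ 1·12 ≡ 12.
  x = λ² - 8 - 8 = 144 - 16 ≡ 9; y = λ·(8 - 9) - 5 ≡ 0. → (9, 0)
add P: (9, 0) + (8, 12). λ = (12 - 0)/(8 - 9) ≡ 12/16 mod 17. 16⁻¹ ≡ 16 (mod 17) since 16·16 = 256 ≡ 1, so λ ≡ 5.
  x = λ² - 9 - 8 = 25 - 17 ≡ 8; y = λ·(9 - 8) - 0 ≡ 5. → (8, 5)

(8, 5)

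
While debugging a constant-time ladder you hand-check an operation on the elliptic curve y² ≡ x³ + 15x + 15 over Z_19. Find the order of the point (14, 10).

4

2P: tangent at (14, 10): λ = (3·14² + 15)/(2·10) ≡ 14/1. 1⁻¹ ≡ 1 (mod 19) since 1·1 = 1 ≡ 1, so λ ≡ 14·1 ≡ 14.
  x = λ² - 14 - 14 = 196 - 28 ≡ 16; y = λ·(14 - 16) - 10 ≡ 0. → (16, 0)
3P: (16, 0) + (14, 10). λ = (10 - 0)/(14 - 16) ≡ 10/17 mod 19. 17⁻¹ ≡ 9 (mod 19), so λ ≡ 14.
  x = λ² - 16 - 14 = 196 - 30 ≡ 14; y = λ·(16 - 14) - 0 ≡ 9. → (14, 9)
4P: (14, 9) + (14, 10): same x and y₁ ≡ -y₂, so the sum is the point at infinity.
4P = the point at infinity, so the order is 4.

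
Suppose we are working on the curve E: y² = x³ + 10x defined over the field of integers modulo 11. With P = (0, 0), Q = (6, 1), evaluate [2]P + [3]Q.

(10, 0)

First 2P:
Repeated addition: build up to 2P.
2P: (0, 0) + (0, 0): same x and y₁ ≡ -y₂, so the sum is ∞.
2P = ∞.
Next 3Q:
Repeated addition: build up to 3Q.
2Q: tangent at (6, 1): λ = (3·6² + 10)/(2·1) ≡ 8/2. 2⁻¹ ≡ 6 (mod 11) since 2·6 = 12 ≡ 1, so λ ≡ 8·6 ≡ 4.
  x = λ² - 6 - 6 = 16 - 12 ≡ 4; y = λ·(6 - 4) - 1 ≡ 7. → (4, 7)
3Q: (4, 7) + (6, 1). λ = (1 - 7)/(6 - 4) ≡ 5/2 mod 11. 2⁻¹ ≡ 6 (mod 11), so λ ≡ 8.
  x = λ² - 4 - 6 = 64 - 10 ≡ 10; y = λ·(4 - 10) - 7 ≡ 0. → (10, 0)
3Q = (10, 0).
Finally 2P + 3Q:
∞ + (10, 0) = (10, 0) (identity).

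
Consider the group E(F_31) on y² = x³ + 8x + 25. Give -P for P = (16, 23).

(16, 8)

-(16, 23) = (16, -23 mod 31) = (16, 8).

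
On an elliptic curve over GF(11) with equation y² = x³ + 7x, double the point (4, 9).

tangent at (4, 9): λ = (3·4² + 7)/(2·9) ≡ 0/7. 7⁻¹ ≡ 8 (mod 11) since 7·8 = 56 ≡ 1, so λ ≡ 0·8 ≡ 0.
  x = λ² - 4 - 4 = 0 - 8 ≡ 3; y = λ·(4 - 3) - 9 ≡ 2. → (3, 2)

(3, 2)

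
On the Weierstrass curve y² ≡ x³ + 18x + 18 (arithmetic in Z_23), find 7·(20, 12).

Write Q = (20, 12).
Double-and-add on 7 = (111)₂. Start with Q = (20, 12) for the leading 1-bit.
double: tangent at (20, 12): λ = (3·20² + 18)/(2·12) ≡ 22/1. 1⁻¹ ≡ 1 (mod 23), so λ ≡ 22·1 ≡ 22.
  x = λ² - 20 - 20 = 484 - 40 ≡ 7; y = λ·(20 - 7) - 12 ≡ 21. → (7, 21)
add Q: (7, 21) + (20, 12). λ = (12 - 21)/(20 - 7) ≡ 14/13 mod 23. 13⁻¹ ≡ 16 (mod 23), so λ ≡ 17.
  x = λ² - 7 - 20 = 289 - 27 ≡ 9; y = λ·(7 - 9) - 21 ≡ 14. → (9, 14)
double: tangent at (9, 14): λ = (3·9² + 18)/(2·14) ≡ 8/5. 5⁻¹ ≡ 14 (mod 23) since 5·14 = 70 ≡ 1, so λ ≡ 8·14 ≡ 20.
  x = λ² - 9 - 9 = 400 - 18 ≡ 14; y = λ·(9 - 14) - 14 ≡ 1. → (14, 1)
add Q: (14, 1) + (20, 12). λ = (12 - 1)/(20 - 14) ≡ 11/6 mod 23. 6⁻¹ ≡ 4 (mod 23), so λ ≡ 21.
  x = λ² - 14 - 20 = 441 - 34 ≡ 16; y = λ·(14 - 16) - 1 ≡ 3. → (16, 3)

(16, 3)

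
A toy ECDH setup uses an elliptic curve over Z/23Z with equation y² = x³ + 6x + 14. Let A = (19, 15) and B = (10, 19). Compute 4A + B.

(13, 9)

First 4A:
Repeated addition: build up to 4A.
2A: tangent at (19, 15): λ = (3·19² + 6)/(2·15) ≡ 8/7. 7⁻¹ ≡ 10 (mod 23), so λ ≡ 8·10 ≡ 11.
  x = λ² - 19 - 19 = 121 - 38 ≡ 14; y = λ·(19 - 14) - 15 ≡ 17. → (14, 17)
3A: (14, 17) + (19, 15). λ = (15 - 17)/(19 - 14) ≡ 21/5 mod 23. 5⁻¹ ≡ 14 (mod 23) since 5·14 = 70 ≡ 1, so λ ≡ 18.
  x = λ² - 14 - 19 = 324 - 33 ≡ 15; y = λ·(14 - 15) - 17 ≡ 11. → (15, 11)
4A: (15, 11) + (19, 15). λ = (15 - 11)/(19 - 15) ≡ 4/4 mod 23. 4⁻¹ ≡ 6 (mod 23) since 4·6 = 24 ≡ 1, so λ ≡ 1.
  x = λ² - 15 - 19 = 1 - 34 ≡ 13; y = λ·(15 - 13) - 11 ≡ 14. → (13, 14)
4A = (13, 14).
Finally 4A + B:
(13, 14) + (10, 19). λ = (19 - 14)/(10 - 13) ≡ 5/20 mod 23. 20⁻¹ ≡ 15 (mod 23), so λ ≡ 6.
  x = λ² - 13 - 10 = 36 - 23 ≡ 13; y = λ·(13 - 13) - 14 ≡ 9. → (13, 9)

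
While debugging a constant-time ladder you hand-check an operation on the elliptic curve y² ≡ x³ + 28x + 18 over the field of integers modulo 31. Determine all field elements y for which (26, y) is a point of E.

x³ + 28x + 18 = 18322 ≡ 1 (mod 31).
Square roots of 1 mod 31: 1 and 30 (since 1² = 1 ≡ 1).

1, 30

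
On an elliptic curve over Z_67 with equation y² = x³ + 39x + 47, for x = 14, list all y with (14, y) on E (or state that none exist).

11, 56

x³ + 39x + 47 = 3337 ≡ 54 (mod 67).
Square roots of 54 mod 67: 11 and 56 (since 11² = 121 ≡ 54).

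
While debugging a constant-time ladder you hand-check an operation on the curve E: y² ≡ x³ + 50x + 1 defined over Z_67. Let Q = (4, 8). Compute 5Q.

(30, 19)

Repeated addition: build up to 5Q.
2Q: tangent at (4, 8): λ = (3·4² + 50)/(2·8) ≡ 31/16. 16⁻¹ ≡ 21 (mod 67), so λ ≡ 31·21 ≡ 48.
  x = λ² - 4 - 4 = 2304 - 8 ≡ 18; y = λ·(4 - 18) - 8 ≡ 57. → (18, 57)
3Q: (18, 57) + (4, 8). λ = (8 - 57)/(4 - 18) ≡ 18/53 mod 67. 53⁻¹ ≡ 43 (mod 67) since 53·43 = 2279 ≡ 1, so λ ≡ 37.
  x = λ² - 18 - 4 = 1369 - 22 ≡ 7; y = λ·(18 - 7) - 57 ≡ 15. → (7, 15)
4Q: (7, 15) + (4, 8). λ = (8 - 15)/(4 - 7) ≡ 60/64 mod 67. 64⁻¹ ≡ 22 (mod 67), so λ ≡ 47.
  x = λ² - 7 - 4 = 2209 - 11 ≡ 54; y = λ·(7 - 54) - 15 ≡ 54. → (54, 54)
5Q: (54, 54) + (4, 8). λ = (8 - 54)/(4 - 54) ≡ 21/17 mod 67. 17⁻¹ ≡ 4 (mod 67), so λ ≡ 17.
  x = λ² - 54 - 4 = 289 - 58 ≡ 30; y = λ·(54 - 30) - 54 ≡ 19. → (30, 19)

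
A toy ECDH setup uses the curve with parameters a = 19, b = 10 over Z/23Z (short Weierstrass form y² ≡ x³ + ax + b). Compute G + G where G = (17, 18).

tangent at (17, 18): λ = (3·17² + 19)/(2·18) ≡ 12/13. 13⁻¹ ≡ 16 (mod 23) since 13·16 = 208 ≡ 1, so λ ≡ 12·16 ≡ 8.
  x = λ² - 17 - 17 = 64 - 34 ≡ 7; y = λ·(17 - 7) - 18 ≡ 16. → (7, 16)

(7, 16)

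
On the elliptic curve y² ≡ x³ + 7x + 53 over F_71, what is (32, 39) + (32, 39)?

(15, 14)

tangent at (32, 39): λ = (3·32² + 7)/(2·39) ≡ 26/7. 7⁻¹ ≡ 61 (mod 71) since 7·61 = 427 ≡ 1, so λ ≡ 26·61 ≡ 24.
  x = λ² - 32 - 32 = 576 - 64 ≡ 15; y = λ·(32 - 15) - 39 ≡ 14. → (15, 14)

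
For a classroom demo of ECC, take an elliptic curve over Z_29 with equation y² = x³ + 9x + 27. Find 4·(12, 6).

(20, 0)

Write G = (12, 6).
Repeated addition: build up to 4G.
2G: tangent at (12, 6): λ = (3·12² + 9)/(2·6) ≡ 6/12. 12⁻¹ ≡ 17 (mod 29), so λ ≡ 6·17 ≡ 15.
  x = λ² - 12 - 12 = 225 - 24 ≡ 27; y = λ·(12 - 27) - 6 ≡ 1. → (27, 1)
3G: (27, 1) + (12, 6). λ = (6 - 1)/(12 - 27) ≡ 5/14 mod 29. 14⁻¹ ≡ 27 (mod 29), so λ ≡ 19.
  x = λ² - 27 - 12 = 361 - 39 ≡ 3; y = λ·(27 - 3) - 1 ≡ 20. → (3, 20)
4G: (3, 20) + (12, 6). λ = (6 - 20)/(12 - 3) ≡ 15/9 mod 29. 9⁻¹ ≡ 13 (mod 29) since 9·13 = 117 ≡ 1, so λ ≡ 21.
  x = λ² - 3 - 12 = 441 - 15 ≡ 20; y = λ·(3 - 20) - 20 ≡ 0. → (20, 0)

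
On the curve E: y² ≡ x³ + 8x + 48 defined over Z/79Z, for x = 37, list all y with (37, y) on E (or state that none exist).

x³ + 8x + 48 = 50997 ≡ 42 (mod 79).
Square roots of 42 mod 79: 11 and 68 (since 11² = 121 ≡ 42).

11, 68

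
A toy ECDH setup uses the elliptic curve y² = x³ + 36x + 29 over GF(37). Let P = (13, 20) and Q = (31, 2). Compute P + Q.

(13, 20) + (31, 2). λ = (2 - 20)/(31 - 13) ≡ 19/18 mod 37. 18⁻¹ ≡ 35 (mod 37) since 18·35 = 630 ≡ 1, so λ ≡ 36.
  x = λ² - 13 - 31 = 1296 - 44 ≡ 31; y = λ·(13 - 31) - 20 ≡ 35. → (31, 35)

(31, 35)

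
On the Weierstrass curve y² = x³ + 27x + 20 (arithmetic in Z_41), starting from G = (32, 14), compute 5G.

Repeated addition: build up to 5G.
2G: tangent at (32, 14): λ = (3·32² + 27)/(2·14) ≡ 24/28. 28⁻¹ ≡ 22 (mod 41) since 28·22 = 616 ≡ 1, so λ ≡ 24·22 ≡ 36.
  x = λ² - 32 - 32 = 1296 - 64 ≡ 2; y = λ·(32 - 2) - 14 ≡ 0. → (2, 0)
3G: (2, 0) + (32, 14). λ = (14 - 0)/(32 - 2) ≡ 14/30 mod 41. 30⁻¹ ≡ 26 (mod 41), so λ ≡ 36.
  x = λ² - 2 - 32 = 1296 - 34 ≡ 32; y = λ·(2 - 32) - 0 ≡ 27. → (32, 27)
4G: (32, 27) + (32, 14): same x and y₁ ≡ -y₂, so the sum is O.
5G: O + (32, 14) = (32, 14) (identity).

(32, 14)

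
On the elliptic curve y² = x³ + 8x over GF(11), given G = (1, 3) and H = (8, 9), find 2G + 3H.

First 2G:
Repeated addition: build up to 2G.
2G: tangent at (1, 3): λ = (3·1² + 8)/(2·3) ≡ 0/6. 6⁻¹ ≡ 2 (mod 11), so λ ≡ 0·2 ≡ 0.
  x = λ² - 1 - 1 = 0 - 2 ≡ 9; y = λ·(1 - 9) - 3 ≡ 8. → (9, 8)
2G = (9, 8).
Next 3H:
Repeated addition: build up to 3H.
2H: tangent at (8, 9): λ = (3·8² + 8)/(2·9) ≡ 2/7. 7⁻¹ ≡ 8 (mod 11) since 7·8 = 56 ≡ 1, so λ ≡ 2·8 ≡ 5.
  x = λ² - 8 - 8 = 25 - 16 ≡ 9; y = λ·(8 - 9) - 9 ≡ 8. → (9, 8)
3H: (9, 8) + (8, 9). λ = (9 - 8)/(8 - 9) ≡ 1/10 mod 11. 10⁻¹ ≡ 10 (mod 11), so λ ≡ 10.
  x = λ² - 9 - 8 = 100 - 17 ≡ 6; y = λ·(9 - 6) - 8 ≡ 0. → (6, 0)
3H = (6, 0).
Finally 2G + 3H:
(9, 8) + (6, 0). λ = (0 - 8)/(6 - 9) ≡ 3/8 mod 11. 8⁻¹ ≡ 7 (mod 11) since 8·7 = 56 ≡ 1, so λ ≡ 10.
  x = λ² - 9 - 6 = 100 - 15 ≡ 8; y = λ·(9 - 8) - 8 ≡ 2. → (8, 2)

(8, 2)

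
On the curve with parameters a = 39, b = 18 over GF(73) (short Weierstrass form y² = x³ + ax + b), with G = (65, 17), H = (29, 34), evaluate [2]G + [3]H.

First 2G:
Repeated addition: build up to 2G.
2G: tangent at (65, 17): λ = (3·65² + 39)/(2·17) ≡ 12/34. 34⁻¹ ≡ 58 (mod 73), so λ ≡ 12·58 ≡ 39.
  x = λ² - 65 - 65 = 1521 - 130 ≡ 4; y = λ·(65 - 4) - 17 ≡ 26. → (4, 26)
2G = (4, 26).
Next 3H:
Repeated addition: build up to 3H.
2H: tangent at (29, 34): λ = (3·29² + 39)/(2·34) ≡ 7/68. 68⁻¹ ≡ 29 (mod 73), so λ ≡ 7·29 ≡ 57.
  x = λ² - 29 - 29 = 3249 - 58 ≡ 52; y = λ·(29 - 52) - 34 ≡ 42. → (52, 42)
3H: (52, 42) + (29, 34). λ = (34 - 42)/(29 - 52) ≡ 65/50 mod 73. 50⁻¹ ≡ 19 (mod 73), so λ ≡ 67.
  x = λ² - 52 - 29 = 4489 - 81 ≡ 28; y = λ·(52 - 28) - 42 ≡ 33. → (28, 33)
3H = (28, 33).
Finally 2G + 3H:
(4, 26) + (28, 33). λ = (33 - 26)/(28 - 4) ≡ 7/24 mod 73. 24⁻¹ ≡ 70 (mod 73), so λ ≡ 52.
  x = λ² - 4 - 28 = 2704 - 32 ≡ 44; y = λ·(4 - 44) - 26 ≡ 11. → (44, 11)

(44, 11)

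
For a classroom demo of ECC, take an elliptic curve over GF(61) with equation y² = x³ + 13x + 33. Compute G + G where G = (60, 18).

tangent at (60, 18): λ = (3·60² + 13)/(2·18) ≡ 16/36. 36⁻¹ ≡ 39 (mod 61), so λ ≡ 16·39 ≡ 14.
  x = λ² - 60 - 60 = 196 - 120 ≡ 15; y = λ·(60 - 15) - 18 ≡ 2. → (15, 2)

(15, 2)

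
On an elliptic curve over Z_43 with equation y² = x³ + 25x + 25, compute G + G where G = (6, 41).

(32, 28)

tangent at (6, 41): λ = (3·6² + 25)/(2·41) ≡ 4/39. 39⁻¹ ≡ 32 (mod 43), so λ ≡ 4·32 ≡ 42.
  x = λ² - 6 - 6 = 1764 - 12 ≡ 32; y = λ·(6 - 32) - 41 ≡ 28. → (32, 28)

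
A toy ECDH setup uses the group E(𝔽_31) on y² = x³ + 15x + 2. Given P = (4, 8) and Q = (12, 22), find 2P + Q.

(1, 7)

First 2P:
Repeated addition: build up to 2P.
2P: tangent at (4, 8): λ = (3·4² + 15)/(2·8) ≡ 1/16. 16⁻¹ ≡ 2 (mod 31) since 16·2 = 32 ≡ 1, so λ ≡ 1·2 ≡ 2.
  x = λ² - 4 - 4 = 4 - 8 ≡ 27; y = λ·(4 - 27) - 8 ≡ 8. → (27, 8)
2P = (27, 8).
Finally 2P + Q:
(27, 8) + (12, 22). λ = (22 - 8)/(12 - 27) ≡ 14/16 mod 31. 16⁻¹ ≡ 2 (mod 31) since 16·2 = 32 ≡ 1, so λ ≡ 28.
  x = λ² - 27 - 12 = 784 - 39 ≡ 1; y = λ·(27 - 1) - 8 ≡ 7. → (1, 7)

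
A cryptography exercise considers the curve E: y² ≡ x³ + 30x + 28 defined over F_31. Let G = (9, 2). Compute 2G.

(23, 19)

tangent at (9, 2): λ = (3·9² + 30)/(2·2) ≡ 25/4. 4⁻¹ ≡ 8 (mod 31), so λ ≡ 25·8 ≡ 14.
  x = λ² - 9 - 9 = 196 - 18 ≡ 23; y = λ·(9 - 23) - 2 ≡ 19. → (23, 19)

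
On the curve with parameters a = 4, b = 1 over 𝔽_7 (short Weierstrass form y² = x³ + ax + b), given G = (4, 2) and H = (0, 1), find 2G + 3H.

First 2G:
Repeated addition: build up to 2G.
2G: tangent at (4, 2): λ = (3·4² + 4)/(2·2) ≡ 3/4. 4⁻¹ ≡ 2 (mod 7), so λ ≡ 3·2 ≡ 6.
  x = λ² - 4 - 4 = 36 - 8 ≡ 0; y = λ·(4 - 0) - 2 ≡ 1. → (0, 1)
2G = (0, 1).
Next 3H:
Repeated addition: build up to 3H.
2H: tangent at (0, 1): λ = (3·0² + 4)/(2·1) ≡ 4/2. 2⁻¹ ≡ 4 (mod 7), so λ ≡ 4·4 ≡ 2.
  x = λ² - 0 - 0 = 4 - 0 ≡ 4; y = λ·(0 - 4) - 1 ≡ 5. → (4, 5)
3H: (4, 5) + (0, 1). λ = (1 - 5)/(0 - 4) ≡ 3/3 mod 7. 3⁻¹ ≡ 5 (mod 7) since 3·5 = 15 ≡ 1, so λ ≡ 1.
  x = λ² - 4 - 0 = 1 - 4 ≡ 4; y = λ·(4 - 4) - 5 ≡ 2. → (4, 2)
3H = (4, 2).
Finally 2G + 3H:
(0, 1) + (4, 2). λ = (2 - 1)/(4 - 0) ≡ 1/4 mod 7. 4⁻¹ ≡ 2 (mod 7) since 4·2 = 8 ≡ 1, so λ ≡ 2.
  x = λ² - 0 - 4 = 4 - 4 ≡ 0; y = λ·(0 - 0) - 1 ≡ 6. → (0, 6)

(0, 6)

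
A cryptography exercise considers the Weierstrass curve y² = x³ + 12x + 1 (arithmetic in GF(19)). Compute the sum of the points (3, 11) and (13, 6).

(3, 11) + (13, 6). λ = (6 - 11)/(13 - 3) ≡ 14/10 mod 19. 10⁻¹ ≡ 2 (mod 19) since 10·2 = 20 ≡ 1, so λ ≡ 9.
  x = λ² - 3 - 13 = 81 - 16 ≡ 8; y = λ·(3 - 8) - 11 ≡ 1. → (8, 1)

(8, 1)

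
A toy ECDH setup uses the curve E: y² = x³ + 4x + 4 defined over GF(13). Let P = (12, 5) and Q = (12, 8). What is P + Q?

O

The two points share x = 12 and their y-coordinates satisfy 5 + 8 ≡ 0 (mod 13), so they are inverses. Their sum is the point at infinity.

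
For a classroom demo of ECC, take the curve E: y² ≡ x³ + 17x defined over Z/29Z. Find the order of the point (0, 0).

2

2P: (0, 0) + (0, 0): same x and y₁ ≡ -y₂, so the sum is the point at infinity.
2P = the point at infinity, so the order is 2.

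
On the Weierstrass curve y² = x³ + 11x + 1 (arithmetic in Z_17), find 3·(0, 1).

Write Q = (0, 1).
Repeated addition: build up to 3Q.
2Q: tangent at (0, 1): λ = (3·0² + 11)/(2·1) ≡ 11/2. 2⁻¹ ≡ 9 (mod 17), so λ ≡ 11·9 ≡ 14.
  x = λ² - 0 - 0 = 196 - 0 ≡ 9; y = λ·(0 - 9) - 1 ≡ 9. → (9, 9)
3Q: (9, 9) + (0, 1). λ = (1 - 9)/(0 - 9) ≡ 9/8 mod 17. 8⁻¹ ≡ 15 (mod 17) since 8·15 = 120 ≡ 1, so λ ≡ 16.
  x = λ² - 9 - 0 = 256 - 9 ≡ 9; y = λ·(9 - 9) - 9 ≡ 8. → (9, 8)

(9, 8)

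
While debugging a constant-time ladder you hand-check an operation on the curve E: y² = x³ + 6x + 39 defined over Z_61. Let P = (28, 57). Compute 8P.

Double-and-add on 8 = (1000)₂. Start with P = (28, 57) for the leading 1-bit.
double: tangent at (28, 57): λ = (3·28² + 6)/(2·57) ≡ 40/53. 53⁻¹ ≡ 38 (mod 61) since 53·38 = 2014 ≡ 1, so λ ≡ 40·38 ≡ 56.
  x = λ² - 28 - 28 = 3136 - 56 ≡ 30; y = λ·(28 - 30) - 57 ≡ 14. → (30, 14)
double: tangent at (30, 14): λ = (3·30² + 6)/(2·14) ≡ 22/28. 28⁻¹ ≡ 24 (mod 61), so λ ≡ 22·24 ≡ 40.
  x = λ² - 30 - 30 = 1600 - 60 ≡ 15; y = λ·(30 - 15) - 14 ≡ 37. → (15, 37)
double: tangent at (15, 37): λ = (3·15² + 6)/(2·37) ≡ 10/13. 13⁻¹ ≡ 47 (mod 61), so λ ≡ 10·47 ≡ 43.
  x = λ² - 15 - 15 = 1849 - 30 ≡ 50; y = λ·(15 - 50) - 37 ≡ 44. → (50, 44)

(50, 44)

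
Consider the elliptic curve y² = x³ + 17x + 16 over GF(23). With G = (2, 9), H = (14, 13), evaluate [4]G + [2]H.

First 4G:
Double-and-add on 4 = (100)₂. Start with G = (2, 9) for the leading 1-bit.
double: tangent at (2, 9): λ = (3·2² + 17)/(2·9) ≡ 6/18. 18⁻¹ ≡ 9 (mod 23), so λ ≡ 6·9 ≡ 8.
  x = λ² - 2 - 2 = 64 - 4 ≡ 14; y = λ·(2 - 14) - 9 ≡ 10. → (14, 10)
double: tangent at (14, 10): λ = (3·14² + 17)/(2·10) ≡ 7/20. 20⁻¹ ≡ 15 (mod 23), so λ ≡ 7·15 ≡ 13.
  x = λ² - 14 - 14 = 169 - 28 ≡ 3; y = λ·(14 - 3) - 10 ≡ 18. → (3, 18)
4G = (3, 18).
Next 2H:
Repeated addition: build up to 2H.
2H: tangent at (14, 13): λ = (3·14² + 17)/(2·13) ≡ 7/3. 3⁻¹ ≡ 8 (mod 23) since 3·8 = 24 ≡ 1, so λ ≡ 7·8 ≡ 10.
  x = λ² - 14 - 14 = 100 - 28 ≡ 3; y = λ·(14 - 3) - 13 ≡ 5. → (3, 5)
2H = (3, 5).
Finally 4G + 2H:
(3, 18) + (3, 5): same x and y₁ ≡ -y₂, so the sum is ∞.

O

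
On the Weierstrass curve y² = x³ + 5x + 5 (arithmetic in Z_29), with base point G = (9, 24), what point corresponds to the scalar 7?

Double-and-add on 7 = (111)₂. Start with G = (9, 24) for the leading 1-bit.
double: tangent at (9, 24): λ = (3·9² + 5)/(2·24) ≡ 16/19. 19⁻¹ ≡ 26 (mod 29) since 19·26 = 494 ≡ 1, so λ ≡ 16·26 ≡ 10.
  x = λ² - 9 - 9 = 100 - 18 ≡ 24; y = λ·(9 - 24) - 24 ≡ 0. → (24, 0)
add G: (24, 0) + (9, 24). λ = (24 - 0)/(9 - 24) ≡ 24/14 mod 29. 14⁻¹ ≡ 27 (mod 29), so λ ≡ 10.
  x = λ² - 24 - 9 = 100 - 33 ≡ 9; y = λ·(24 - 9) - 0 ≡ 5. → (9, 5)
double: tangent at (9, 5): λ = (3·9² + 5)/(2·5) ≡ 16/10. 10⁻¹ ≡ 3 (mod 29), so λ ≡ 16·3 ≡ 19.
  x = λ² - 9 - 9 = 361 - 18 ≡ 24; y = λ·(9 - 24) - 5 ≡ 0. → (24, 0)
add G: (24, 0) + (9, 24). λ = (24 - 0)/(9 - 24) ≡ 24/14 mod 29. 14⁻¹ ≡ 27 (mod 29), so λ ≡ 10.
  x = λ² - 24 - 9 = 100 - 33 ≡ 9; y = λ·(24 - 9) - 0 ≡ 5. → (9, 5)

(9, 5)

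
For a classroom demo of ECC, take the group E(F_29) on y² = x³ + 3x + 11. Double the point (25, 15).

(28, 6)

tangent at (25, 15): λ = (3·25² + 3)/(2·15) ≡ 22/1. 1⁻¹ ≡ 1 (mod 29), so λ ≡ 22·1 ≡ 22.
  x = λ² - 25 - 25 = 484 - 50 ≡ 28; y = λ·(25 - 28) - 15 ≡ 6. → (28, 6)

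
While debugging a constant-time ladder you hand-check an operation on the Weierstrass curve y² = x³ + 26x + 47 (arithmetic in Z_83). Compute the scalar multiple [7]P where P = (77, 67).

(58, 66)

Double-and-add on 7 = (111)₂. Start with P = (77, 67) for the leading 1-bit.
double: tangent at (77, 67): λ = (3·77² + 26)/(2·67) ≡ 51/51. 51⁻¹ ≡ 70 (mod 83), so λ ≡ 51·70 ≡ 1.
  x = λ² - 77 - 77 = 1 - 154 ≡ 13; y = λ·(77 - 13) - 67 ≡ 80. → (13, 80)
add P: (13, 80) + (77, 67). λ = (67 - 80)/(77 - 13) ≡ 70/64 mod 83. 64⁻¹ ≡ 48 (mod 83) since 64·48 = 3072 ≡ 1, so λ ≡ 40.
  x = λ² - 13 - 77 = 1600 - 90 ≡ 16; y = λ·(13 - 16) - 80 ≡ 49. → (16, 49)
double: tangent at (16, 49): λ = (3·16² + 26)/(2·49) ≡ 47/15. 15⁻¹ ≡ 72 (mod 83) since 15·72 = 1080 ≡ 1, so λ ≡ 47·72 ≡ 64.
  x = λ² - 16 - 16 = 4096 - 32 ≡ 80; y = λ·(16 - 80) - 49 ≡ 5. → (80, 5)
add P: (80, 5) + (77, 67). λ = (67 - 5)/(77 - 80) ≡ 62/80 mod 83. 80⁻¹ ≡ 55 (mod 83) since 80·55 = 4400 ≡ 1, so λ ≡ 7.
  x = λ² - 80 - 77 = 49 - 157 ≡ 58; y = λ·(80 - 58) - 5 ≡ 66. → (58, 66)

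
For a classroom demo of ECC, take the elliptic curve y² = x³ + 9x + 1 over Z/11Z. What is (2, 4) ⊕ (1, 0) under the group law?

(2, 4) + (1, 0). λ = (0 - 4)/(1 - 2) ≡ 7/10 mod 11. 10⁻¹ ≡ 10 (mod 11) since 10·10 = 100 ≡ 1, so λ ≡ 4.
  x = λ² - 2 - 1 = 16 - 3 ≡ 2; y = λ·(2 - 2) - 4 ≡ 7. → (2, 7)

(2, 7)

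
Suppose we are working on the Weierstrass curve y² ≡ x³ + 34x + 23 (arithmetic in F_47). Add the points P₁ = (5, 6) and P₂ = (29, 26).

(5, 6) + (29, 26). λ = (26 - 6)/(29 - 5) ≡ 20/24 mod 47. 24⁻¹ ≡ 2 (mod 47) since 24·2 = 48 ≡ 1, so λ ≡ 40.
  x = λ² - 5 - 29 = 1600 - 34 ≡ 15; y = λ·(5 - 15) - 6 ≡ 17. → (15, 17)

(15, 17)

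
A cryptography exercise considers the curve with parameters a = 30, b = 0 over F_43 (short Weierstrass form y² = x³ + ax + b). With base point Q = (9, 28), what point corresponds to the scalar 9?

(25, 11)

Double-and-add on 9 = (1001)₂. Start with Q = (9, 28) for the leading 1-bit.
double: tangent at (9, 28): λ = (3·9² + 30)/(2·28) ≡ 15/13. 13⁻¹ ≡ 10 (mod 43) since 13·10 = 130 ≡ 1, so λ ≡ 15·10 ≡ 21.
  x = λ² - 9 - 9 = 441 - 18 ≡ 36; y = λ·(9 - 36) - 28 ≡ 7. → (36, 7)
double: tangent at (36, 7): λ = (3·36² + 30)/(2·7) ≡ 5/14. 14⁻¹ ≡ 40 (mod 43), so λ ≡ 5·40 ≡ 28.
  x = λ² - 36 - 36 = 784 - 72 ≡ 24; y = λ·(36 - 24) - 7 ≡ 28. → (24, 28)
double: tangent at (24, 28): λ = (3·24² + 30)/(2·28) ≡ 38/13. 13⁻¹ ≡ 10 (mod 43), so λ ≡ 38·10 ≡ 36.
  x = λ² - 24 - 24 = 1296 - 48 ≡ 1; y = λ·(24 - 1) - 28 ≡ 26. → (1, 26)
add Q: (1, 26) + (9, 28). λ = (28 - 26)/(9 - 1) ≡ 2/8 mod 43. 8⁻¹ ≡ 27 (mod 43) since 8·27 = 216 ≡ 1, so λ ≡ 11.
  x = λ² - 1 - 9 = 121 - 10 ≡ 25; y = λ·(1 - 25) - 26 ≡ 11. → (25, 11)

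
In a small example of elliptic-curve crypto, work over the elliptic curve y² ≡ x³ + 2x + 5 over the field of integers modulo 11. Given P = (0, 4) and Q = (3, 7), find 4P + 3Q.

First 4P:
Repeated addition: build up to 4P.
2P: tangent at (0, 4): λ = (3·0² + 2)/(2·4) ≡ 2/8. 8⁻¹ ≡ 7 (mod 11) since 8·7 = 56 ≡ 1, so λ ≡ 2·7 ≡ 3.
  x = λ² - 0 - 0 = 9 - 0 ≡ 9; y = λ·(0 - 9) - 4 ≡ 2. → (9, 2)
3P: (9, 2) + (0, 4). λ = (4 - 2)/(0 - 9) ≡ 2/2 mod 11. 2⁻¹ ≡ 6 (mod 11), so λ ≡ 1.
  x = λ² - 9 - 0 = 1 - 9 ≡ 3; y = λ·(9 - 3) - 2 ≡ 4. → (3, 4)
4P: (3, 4) + (0, 4). λ = (4 - 4)/(0 - 3) ≡ 0/8 mod 11. 8⁻¹ ≡ 7 (mod 11) since 8·7 = 56 ≡ 1, so λ ≡ 0.
  x = λ² - 3 - 0 = 0 - 3 ≡ 8; y = λ·(3 - 8) - 4 ≡ 7. → (8, 7)
4P = (8, 7).
Next 3Q:
Repeated addition: build up to 3Q.
2Q: tangent at (3, 7): λ = (3·3² + 2)/(2·7) ≡ 7/3. 3⁻¹ ≡ 4 (mod 11) since 3·4 = 12 ≡ 1, so λ ≡ 7·4 ≡ 6.
  x = λ² - 3 - 3 = 36 - 6 ≡ 8; y = λ·(3 - 8) - 7 ≡ 7. → (8, 7)
3Q: (8, 7) + (3, 7). λ = (7 - 7)/(3 - 8) ≡ 0/6 mod 11. 6⁻¹ ≡ 2 (mod 11), so λ ≡ 0.
  x = λ² - 8 - 3 = 0 - 11 ≡ 0; y = λ·(8 - 0) - 7 ≡ 4. → (0, 4)
3Q = (0, 4).
Finally 4P + 3Q:
(8, 7) + (0, 4). λ = (4 - 7)/(0 - 8) ≡ 8/3 mod 11. 3⁻¹ ≡ 4 (mod 11) since 3·4 = 12 ≡ 1, so λ ≡ 10.
  x = λ² - 8 - 0 = 100 - 8 ≡ 4; y = λ·(8 - 4) - 7 ≡ 0. → (4, 0)

(4, 0)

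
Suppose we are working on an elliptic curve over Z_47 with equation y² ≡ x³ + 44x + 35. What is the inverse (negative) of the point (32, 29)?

-(32, 29) = (32, -29 mod 47) = (32, 18).

(32, 18)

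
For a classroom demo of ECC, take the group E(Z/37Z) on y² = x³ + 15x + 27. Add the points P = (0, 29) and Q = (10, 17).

(0, 29) + (10, 17). λ = (17 - 29)/(10 - 0) ≡ 25/10 mod 37. 10⁻¹ ≡ 26 (mod 37), so λ ≡ 21.
  x = λ² - 0 - 10 = 441 - 10 ≡ 24; y = λ·(0 - 24) - 29 ≡ 22. → (24, 22)

(24, 22)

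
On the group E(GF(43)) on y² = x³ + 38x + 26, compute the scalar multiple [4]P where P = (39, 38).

(40, 33)

Double-and-add on 4 = (100)₂. Start with P = (39, 38) for the leading 1-bit.
double: tangent at (39, 38): λ = (3·39² + 38)/(2·38) ≡ 0/33. 33⁻¹ ≡ 30 (mod 43) since 33·30 = 990 ≡ 1, so λ ≡ 0·30 ≡ 0.
  x = λ² - 39 - 39 = 0 - 78 ≡ 8; y = λ·(39 - 8) - 38 ≡ 5. → (8, 5)
double: tangent at (8, 5): λ = (3·8² + 38)/(2·5) ≡ 15/10. 10⁻¹ ≡ 13 (mod 43) since 10·13 = 130 ≡ 1, so λ ≡ 15·13 ≡ 23.
  x = λ² - 8 - 8 = 529 - 16 ≡ 40; y = λ·(8 - 40) - 5 ≡ 33. → (40, 33)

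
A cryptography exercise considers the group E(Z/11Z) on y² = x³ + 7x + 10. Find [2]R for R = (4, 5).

(3, 6)

tangent at (4, 5): λ = (3·4² + 7)/(2·5) ≡ 0/10. 10⁻¹ ≡ 10 (mod 11), so λ ≡ 0·10 ≡ 0.
  x = λ² - 4 - 4 = 0 - 8 ≡ 3; y = λ·(4 - 3) - 5 ≡ 6. → (3, 6)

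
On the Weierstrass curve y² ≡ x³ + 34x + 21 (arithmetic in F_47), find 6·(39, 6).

Write Q = (39, 6).
Double-and-add on 6 = (110)₂. Start with Q = (39, 6) for the leading 1-bit.
double: tangent at (39, 6): λ = (3·39² + 34)/(2·6) ≡ 38/12. 12⁻¹ ≡ 4 (mod 47), so λ ≡ 38·4 ≡ 11.
  x = λ² - 39 - 39 = 121 - 78 ≡ 43; y = λ·(39 - 43) - 6 ≡ 44. → (43, 44)
add Q: (43, 44) + (39, 6). λ = (6 - 44)/(39 - 43) ≡ 9/43 mod 47. 43⁻¹ ≡ 35 (mod 47) since 43·35 = 1505 ≡ 1, so λ ≡ 33.
  x = λ² - 43 - 39 = 1089 - 82 ≡ 20; y = λ·(43 - 20) - 44 ≡ 10. → (20, 10)
double: tangent at (20, 10): λ = (3·20² + 34)/(2·10) ≡ 12/20. 20⁻¹ ≡ 40 (mod 47), so λ ≡ 12·40 ≡ 10.
  x = λ² - 20 - 20 = 100 - 40 ≡ 13; y = λ·(20 - 13) - 10 ≡ 13. → (13, 13)

(13, 13)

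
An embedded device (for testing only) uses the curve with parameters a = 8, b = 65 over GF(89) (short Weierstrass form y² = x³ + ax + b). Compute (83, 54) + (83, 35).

O

The two points share x = 83 and their y-coordinates satisfy 54 + 35 ≡ 0 (mod 89), so they are inverses. Their sum is ∞.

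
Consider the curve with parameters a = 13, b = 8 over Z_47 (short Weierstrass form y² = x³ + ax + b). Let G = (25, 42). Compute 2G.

tangent at (25, 42): λ = (3·25² + 13)/(2·42) ≡ 8/37. 37⁻¹ ≡ 14 (mod 47), so λ ≡ 8·14 ≡ 18.
  x = λ² - 25 - 25 = 324 - 50 ≡ 39; y = λ·(25 - 39) - 42 ≡ 35. → (39, 35)

(39, 35)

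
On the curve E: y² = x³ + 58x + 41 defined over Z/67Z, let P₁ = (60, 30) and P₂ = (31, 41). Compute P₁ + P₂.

(1, 10)

(60, 30) + (31, 41). λ = (41 - 30)/(31 - 60) ≡ 11/38 mod 67. 38⁻¹ ≡ 30 (mod 67) since 38·30 = 1140 ≡ 1, so λ ≡ 62.
  x = λ² - 60 - 31 = 3844 - 91 ≡ 1; y = λ·(60 - 1) - 30 ≡ 10. → (1, 10)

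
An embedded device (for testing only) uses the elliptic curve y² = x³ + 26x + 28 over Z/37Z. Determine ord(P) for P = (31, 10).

2P: tangent at (31, 10): λ = (3·31² + 26)/(2·10) ≡ 23/20. 20⁻¹ ≡ 13 (mod 37), so λ ≡ 23·13 ≡ 3.
  x = λ² - 31 - 31 = 9 - 62 ≡ 21; y = λ·(31 - 21) - 10 ≡ 20. → (21, 20)
3P: (21, 20) + (31, 10). λ = (10 - 20)/(31 - 21) ≡ 27/10 mod 37. 10⁻¹ ≡ 26 (mod 37), so λ ≡ 36.
  x = λ² - 21 - 31 = 1296 - 52 ≡ 23; y = λ·(21 - 23) - 20 ≡ 19. → (23, 19)
4P: (23, 19) + (31, 10). λ = (10 - 19)/(31 - 23) ≡ 28/8 mod 37. 8⁻¹ ≡ 14 (mod 37), so λ ≡ 22.
  x = λ² - 23 - 31 = 484 - 54 ≡ 23; y = λ·(23 - 23) - 19 ≡ 18. → (23, 18)
5P: (23, 18) + (31, 10). λ = (10 - 18)/(31 - 23) ≡ 29/8 mod 37. 8⁻¹ ≡ 14 (mod 37) since 8·14 = 112 ≡ 1, so λ ≡ 36.
  x = λ² - 23 - 31 = 1296 - 54 ≡ 21; y = λ·(23 - 21) - 18 ≡ 17. → (21, 17)
6P: (21, 17) + (31, 10). λ = (10 - 17)/(31 - 21) ≡ 30/10 mod 37. 10⁻¹ ≡ 26 (mod 37) since 10·26 = 260 ≡ 1, so λ ≡ 3.
  x = λ² - 21 - 31 = 9 - 52 ≡ 31; y = λ·(21 - 31) - 17 ≡ 27. → (31, 27)
7P: (31, 27) + (31, 10): same x and y₁ ≡ -y₂, so the sum is 𝒪.
7P = 𝒪, so the order is 7.

7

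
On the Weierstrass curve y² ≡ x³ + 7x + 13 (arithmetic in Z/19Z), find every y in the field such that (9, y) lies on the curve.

x³ + 7x + 13 = 805 ≡ 7 (mod 19).
Square roots of 7 mod 19: 8 and 11 (since 8² = 64 ≡ 7).

8, 11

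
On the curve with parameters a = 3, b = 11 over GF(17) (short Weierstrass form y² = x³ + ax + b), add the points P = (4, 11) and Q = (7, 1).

(4, 11) + (7, 1). λ = (1 - 11)/(7 - 4) ≡ 7/3 mod 17. 3⁻¹ ≡ 6 (mod 17), so λ ≡ 8.
  x = λ² - 4 - 7 = 64 - 11 ≡ 2; y = λ·(4 - 2) - 11 ≡ 5. → (2, 5)

(2, 5)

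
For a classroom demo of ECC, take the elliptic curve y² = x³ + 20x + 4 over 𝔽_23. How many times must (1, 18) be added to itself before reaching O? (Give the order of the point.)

10

2P: tangent at (1, 18): λ = (3·1² + 20)/(2·18) ≡ 0/13. 13⁻¹ ≡ 16 (mod 23) since 13·16 = 208 ≡ 1, so λ ≡ 0·16 ≡ 0.
  x = λ² - 1 - 1 = 0 - 2 ≡ 21; y = λ·(1 - 21) - 18 ≡ 5. → (21, 5)
3P: (21, 5) + (1, 18). λ = (18 - 5)/(1 - 21) ≡ 13/3 mod 23. 3⁻¹ ≡ 8 (mod 23) since 3·8 = 24 ≡ 1, so λ ≡ 12.
  x = λ² - 21 - 1 = 144 - 22 ≡ 7; y = λ·(21 - 7) - 5 ≡ 2. → (7, 2)
4P: (7, 2) + (1, 18). λ = (18 - 2)/(1 - 7) ≡ 16/17 mod 23. 17⁻¹ ≡ 19 (mod 23) since 17·19 = 323 ≡ 1, so λ ≡ 5.
  x = λ² - 7 - 1 = 25 - 8 ≡ 17; y = λ·(7 - 17) - 2 ≡ 17. → (17, 17)
5P: (17, 17) + (1, 18). λ = (18 - 17)/(1 - 17) ≡ 1/7 mod 23. 7⁻¹ ≡ 10 (mod 23) since 7·10 = 70 ≡ 1, so λ ≡ 10.
  x = λ² - 17 - 1 = 100 - 18 ≡ 13; y = λ·(17 - 13) - 17 ≡ 0. → (13, 0)
6P: (13, 0) + (1, 18). λ = (18 - 0)/(1 - 13) ≡ 18/11 mod 23. 11⁻¹ ≡ 21 (mod 23), so λ ≡ 10.
  x = λ² - 13 - 1 = 100 - 14 ≡ 17; y = λ·(13 - 17) - 0 ≡ 6. → (17, 6)
7P: (17, 6) + (1, 18). λ = (18 - 6)/(1 - 17) ≡ 12/7 mod 23. 7⁻¹ ≡ 10 (mod 23) since 7·10 = 70 ≡ 1, so λ ≡ 5.
  x = λ² - 17 - 1 = 25 - 18 ≡ 7; y = λ·(17 - 7) - 6 ≡ 21. → (7, 21)
8P: (7, 21) + (1, 18). λ = (18 - 21)/(1 - 7) ≡ 20/17 mod 23. 17⁻¹ ≡ 19 (mod 23), so λ ≡ 12.
  x = λ² - 7 - 1 = 144 - 8 ≡ 21; y = λ·(7 - 21) - 21 ≡ 18. → (21, 18)
9P: (21, 18) + (1, 18). λ = (18 - 18)/(1 - 21) ≡ 0/3 mod 23. 3⁻¹ ≡ 8 (mod 23), so λ ≡ 0.
  x = λ² - 21 - 1 = 0 - 22 ≡ 1; y = λ·(21 - 1) - 18 ≡ 5. → (1, 5)
10P: (1, 5) + (1, 18): same x and y₁ ≡ -y₂, so the sum is O.
10P = O, so the order is 10.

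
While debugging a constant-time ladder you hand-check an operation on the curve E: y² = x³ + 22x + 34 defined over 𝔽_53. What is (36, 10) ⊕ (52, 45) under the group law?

(36, 10) + (52, 45). λ = (45 - 10)/(52 - 36) ≡ 35/16 mod 53. 16⁻¹ ≡ 10 (mod 53) since 16·10 = 160 ≡ 1, so λ ≡ 32.
  x = λ² - 36 - 52 = 1024 - 88 ≡ 35; y = λ·(36 - 35) - 10 ≡ 22. → (35, 22)

(35, 22)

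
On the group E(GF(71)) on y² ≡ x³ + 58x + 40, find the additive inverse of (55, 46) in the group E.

(55, 25)

-(55, 46) = (55, -46 mod 71) = (55, 25).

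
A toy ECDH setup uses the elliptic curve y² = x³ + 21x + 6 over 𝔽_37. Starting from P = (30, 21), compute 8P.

(30, 16)

Repeated addition: build up to 8P.
2P: tangent at (30, 21): λ = (3·30² + 21)/(2·21) ≡ 20/5. 5⁻¹ ≡ 15 (mod 37) since 5·15 = 75 ≡ 1, so λ ≡ 20·15 ≡ 4.
  x = λ² - 30 - 30 = 16 - 60 ≡ 30; y = λ·(30 - 30) - 21 ≡ 16. → (30, 16)
3P: (30, 16) + (30, 21): same x and y₁ ≡ -y₂, so the sum is ∞.
4P: ∞ + (30, 21) = (30, 21) (identity).
5P: tangent at (30, 21): λ = (3·30² + 21)/(2·21) ≡ 20/5. 5⁻¹ ≡ 15 (mod 37), so λ ≡ 20·15 ≡ 4.
  x = λ² - 30 - 30 = 16 - 60 ≡ 30; y = λ·(30 - 30) - 21 ≡ 16. → (30, 16)
6P: (30, 16) + (30, 21): same x and y₁ ≡ -y₂, so the sum is ∞.
7P: ∞ + (30, 21) = (30, 21) (identity).
8P: tangent at (30, 21): λ = (3·30² + 21)/(2·21) ≡ 20/5. 5⁻¹ ≡ 15 (mod 37), so λ ≡ 20·15 ≡ 4.
  x = λ² - 30 - 30 = 16 - 60 ≡ 30; y = λ·(30 - 30) - 21 ≡ 16. → (30, 16)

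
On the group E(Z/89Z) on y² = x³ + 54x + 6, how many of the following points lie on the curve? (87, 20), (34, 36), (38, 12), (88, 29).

1

(87, 20): 20² ≡ 44, rhs ≡ 68 → off.
(34, 36): 36² ≡ 50, rhs ≡ 28 → off.
(38, 12): 12² ≡ 55, rhs ≡ 59 → off.
(88, 29): 29² ≡ 40, rhs ≡ 40 → on.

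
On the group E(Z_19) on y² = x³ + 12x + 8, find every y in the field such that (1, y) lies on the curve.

x³ + 12x + 8 = 21 ≡ 2 (mod 19).
2 is a non-residue mod 19; no y exists.

none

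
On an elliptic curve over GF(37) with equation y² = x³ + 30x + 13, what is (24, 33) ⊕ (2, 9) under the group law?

(18, 24)

(24, 33) + (2, 9). λ = (9 - 33)/(2 - 24) ≡ 13/15 mod 37. 15⁻¹ ≡ 5 (mod 37), so λ ≡ 28.
  x = λ² - 24 - 2 = 784 - 26 ≡ 18; y = λ·(24 - 18) - 33 ≡ 24. → (18, 24)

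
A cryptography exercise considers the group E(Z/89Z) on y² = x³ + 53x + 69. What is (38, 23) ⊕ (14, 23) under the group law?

(38, 23) + (14, 23). λ = (23 - 23)/(14 - 38) ≡ 0/65 mod 89. 65⁻¹ ≡ 63 (mod 89) since 65·63 = 4095 ≡ 1, so λ ≡ 0.
  x = λ² - 38 - 14 = 0 - 52 ≡ 37; y = λ·(38 - 37) - 23 ≡ 66. → (37, 66)

(37, 66)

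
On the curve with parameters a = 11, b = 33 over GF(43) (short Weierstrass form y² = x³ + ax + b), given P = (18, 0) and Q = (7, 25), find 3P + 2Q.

(9, 42)

First 3P:
Repeated addition: build up to 3P.
2P: (18, 0) + (18, 0): same x and y₁ ≡ -y₂, so the sum is O.
3P: O + (18, 0) = (18, 0) (identity).
3P = (18, 0).
Next 2Q:
Repeated addition: build up to 2Q.
2Q: tangent at (7, 25): λ = (3·7² + 11)/(2·25) ≡ 29/7. 7⁻¹ ≡ 37 (mod 43), so λ ≡ 29·37 ≡ 41.
  x = λ² - 7 - 7 = 1681 - 14 ≡ 33; y = λ·(7 - 33) - 25 ≡ 27. → (33, 27)
2Q = (33, 27).
Finally 3P + 2Q:
(18, 0) + (33, 27). λ = (27 - 0)/(33 - 18) ≡ 27/15 mod 43. 15⁻¹ ≡ 23 (mod 43), so λ ≡ 19.
  x = λ² - 18 - 33 = 361 - 51 ≡ 9; y = λ·(18 - 9) - 0 ≡ 42. → (9, 42)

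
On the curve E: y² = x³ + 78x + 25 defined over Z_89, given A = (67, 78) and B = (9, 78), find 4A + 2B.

First 4A:
Repeated addition: build up to 4A.
2A: tangent at (67, 78): λ = (3·67² + 78)/(2·78) ≡ 17/67. 67⁻¹ ≡ 4 (mod 89), so λ ≡ 17·4 ≡ 68.
  x = λ² - 67 - 67 = 4624 - 134 ≡ 40; y = λ·(67 - 40) - 78 ≡ 67. → (40, 67)
3A: (40, 67) + (67, 78). λ = (78 - 67)/(67 - 40) ≡ 11/27 mod 89. 27⁻¹ ≡ 33 (mod 89) since 27·33 = 891 ≡ 1, so λ ≡ 7.
  x = λ² - 40 - 67 = 49 - 107 ≡ 31; y = λ·(40 - 31) - 67 ≡ 85. → (31, 85)
4A: (31, 85) + (67, 78). λ = (78 - 85)/(67 - 31) ≡ 82/36 mod 89. 36⁻¹ ≡ 47 (mod 89), so λ ≡ 27.
  x = λ² - 31 - 67 = 729 - 98 ≡ 8; y = λ·(31 - 8) - 85 ≡ 2. → (8, 2)
4A = (8, 2).
Next 2B:
Repeated addition: build up to 2B.
2B: tangent at (9, 78): λ = (3·9² + 78)/(2·78) ≡ 54/67. 67⁻¹ ≡ 4 (mod 89) since 67·4 = 268 ≡ 1, so λ ≡ 54·4 ≡ 38.
  x = λ² - 9 - 9 = 1444 - 18 ≡ 2; y = λ·(9 - 2) - 78 ≡ 10. → (2, 10)
2B = (2, 10).
Finally 4A + 2B:
(8, 2) + (2, 10). λ = (10 - 2)/(2 - 8) ≡ 8/83 mod 89. 83⁻¹ ≡ 74 (mod 89), so λ ≡ 58.
  x = λ² - 8 - 2 = 3364 - 10 ≡ 61; y = λ·(8 - 61) - 2 ≡ 39. → (61, 39)

(61, 39)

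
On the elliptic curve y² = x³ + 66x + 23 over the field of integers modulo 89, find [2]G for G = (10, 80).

(77, 66)

tangent at (10, 80): λ = (3·10² + 66)/(2·80) ≡ 10/71. 71⁻¹ ≡ 84 (mod 89), so λ ≡ 10·84 ≡ 39.
  x = λ² - 10 - 10 = 1521 - 20 ≡ 77; y = λ·(10 - 77) - 80 ≡ 66. → (77, 66)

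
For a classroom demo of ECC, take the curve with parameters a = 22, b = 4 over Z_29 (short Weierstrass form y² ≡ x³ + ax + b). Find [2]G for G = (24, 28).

tangent at (24, 28): λ = (3·24² + 22)/(2·28) ≡ 10/27. 27⁻¹ ≡ 14 (mod 29), so λ ≡ 10·14 ≡ 24.
  x = λ² - 24 - 24 = 576 - 48 ≡ 6; y = λ·(24 - 6) - 28 ≡ 27. → (6, 27)

(6, 27)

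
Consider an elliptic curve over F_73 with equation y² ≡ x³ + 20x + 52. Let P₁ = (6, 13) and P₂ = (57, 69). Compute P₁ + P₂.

(6, 13) + (57, 69). λ = (69 - 13)/(57 - 6) ≡ 56/51 mod 73. 51⁻¹ ≡ 63 (mod 73), so λ ≡ 24.
  x = λ² - 6 - 57 = 576 - 63 ≡ 2; y = λ·(6 - 2) - 13 ≡ 10. → (2, 10)

(2, 10)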